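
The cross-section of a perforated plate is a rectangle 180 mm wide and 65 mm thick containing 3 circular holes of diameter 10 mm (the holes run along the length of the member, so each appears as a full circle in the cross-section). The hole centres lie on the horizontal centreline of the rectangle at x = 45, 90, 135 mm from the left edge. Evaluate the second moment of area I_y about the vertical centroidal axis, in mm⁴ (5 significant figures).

Decompose the section into non-overlapping parts with the origin at the bottom-left of its bounding rectangle.
Plate: 180 × 65, A = 11 700 mm², x = 90 mm, Ī = 31 590 000 mm⁴.
Hole 1 (subtracted): ⌀10, A = 78.53982 mm², x = 45 mm, Ī = 490.8739 mm⁴.
Hole 2 (subtracted): ⌀10, A = 78.53982 mm², x = 90 mm, Ī = 490.8739 mm⁴.
Hole 3 (subtracted): ⌀10, A = 78.53982 mm², x = 135 mm, Ī = 490.8739 mm⁴.
By symmetry the centroid is at mid-width, x̄ = 90 mm.
Transfer each piece to the vertical centroidal axis using Ī + A·d² with d = x − 90:
  plate: d = 0 mm → contributes +31 590 000 mm⁴
  hole 1: d = -45 mm → contributes −159 534 mm⁴
  hole 2: d = 0 mm → contributes −490.8739 mm⁴
  hole 3: d = 45 mm → contributes −159 534 mm⁴
Total I = 31 270 441 mm⁴.

I_y ≈ 3.1270 × 10⁷ mm⁴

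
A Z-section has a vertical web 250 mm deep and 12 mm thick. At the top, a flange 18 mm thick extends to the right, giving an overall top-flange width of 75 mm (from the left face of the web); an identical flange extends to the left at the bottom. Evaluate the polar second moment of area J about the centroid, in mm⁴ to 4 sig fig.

J ≈ 5.018 × 10⁷ mm⁴

Decompose the section into non-overlapping parts with the origin at the bottom-left of its bounding rectangle.
Web: 12 × 250, A = 3 000 mm², y = 125 mm, Ī = 15 625 000 mm⁴.
Top flange (beyond web): 63 × 18, A = 1 134 mm², y = 241 mm, Ī = 30 618 mm⁴.
Bottom flange (beyond web): 63 × 18, A = 1 134 mm², y = 9 mm, Ī = 30 618 mm⁴.
Centroid: ȳ = ΣA·y / ΣA = 125 mm.
Transfer each piece to the centroidal x-axis using Ī + A·d² with d = y − 125:
  web: d = 0 mm → contributes +15 625 000 mm⁴
  top flange (beyond web): d = 116 mm → contributes +15 289 722 mm⁴
  bottom flange (beyond web): d = -116 mm → contributes +15 289 722 mm⁴
Total I = 46 204 444 mm⁴.
For the y-axis: x̄ = 69 mm.
Repeating about the centroidal y-axis gives I_y = 3 975 516 mm⁴.
Polar second moment: J = I_x + I_y = 50 179 960 mm⁴.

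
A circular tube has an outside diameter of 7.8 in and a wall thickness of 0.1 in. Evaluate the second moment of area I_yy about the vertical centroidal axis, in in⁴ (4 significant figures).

I_yy ≈ 17.93 in⁴

Treat the section as a set of non-overlapping primitives; coordinates are from the bounding-box lower-left.
Outer circle: ⌀7.8, A = 47.7836 in², x = 3.9 in, Ī = 181.697 in⁴.
Bore (subtracted): ⌀7.6, A = 45.3646 in², x = 3.9 in, Ī = 163.766 in⁴.
By symmetry the centroid is at mid-width, x̄ = 3.9 in.
All pieces are centred on the vertical centroidal axis, so I = ΣĪ (holes subtracted) = 17.931 in⁴.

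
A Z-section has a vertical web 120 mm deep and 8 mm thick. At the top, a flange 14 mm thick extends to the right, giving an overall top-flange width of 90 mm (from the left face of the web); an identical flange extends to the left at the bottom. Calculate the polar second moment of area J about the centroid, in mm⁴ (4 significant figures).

Break the section into simple shapes (no overlaps), measuring from the bottom-left corner of the bounding box.
Web: 8 × 120, A = 960 mm², y = 60 mm, Ī = 1 152 000 mm⁴.
Top flange (beyond web): 82 × 14, A = 1 148 mm², y = 113 mm, Ī = 18750.7 mm⁴.
Bottom flange (beyond web): 82 × 14, A = 1 148 mm², y = 7 mm, Ī = 18750.7 mm⁴.
Centroid: ȳ = ΣA·y / ΣA = 60 mm.
Transfer each piece to the centroidal x-axis using Ī + A·d² with d = y − 60:
  web: d = 0 mm → contributes +1 152 000 mm⁴
  top flange (beyond web): d = 53 mm → contributes +3 243 483 mm⁴
  bottom flange (beyond web): d = -53 mm → contributes +3 243 483 mm⁴
Total I = 7 638 965 mm⁴.
For the y-axis: x̄ = 86 mm.
Repeating about the centroidal y-axis gives I_y = 5 941 045 mm⁴.
Polar second moment: J = I_x + I_y = 13 580 011 mm⁴.

J ≈ 1.358 × 10⁷ mm⁴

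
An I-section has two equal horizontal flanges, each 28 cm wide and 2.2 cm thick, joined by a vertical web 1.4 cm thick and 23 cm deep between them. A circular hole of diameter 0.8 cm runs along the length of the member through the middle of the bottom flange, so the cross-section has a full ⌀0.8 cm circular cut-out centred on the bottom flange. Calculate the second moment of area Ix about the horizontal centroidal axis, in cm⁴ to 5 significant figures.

Ix ≈ 2.0948 × 10⁴ cm⁴

Treat the section as a set of non-overlapping primitives; coordinates are from the bounding-box lower-left.
Bottom flange: 28 × 2.2, A = 61.6 cm², y = 1.1 cm, Ī = 24.84533 cm⁴.
Web: 1.4 × 23, A = 32.2 cm², y = 13.7 cm, Ī = 1419.483 cm⁴.
Top flange: 28 × 2.2, A = 61.6 cm², y = 26.3 cm, Ī = 24.84533 cm⁴.
Hole (subtracted): ⌀0.8, A = 0.5026548 cm², y = 1.1 cm, Ī = 0.02010619 cm⁴.
Centroid: ȳ = ΣA·y / ΣA = 13.74089 cm.
Transfer each piece to the horizontal centroidal axis using Ī + A·d² with d = y − 13.74089:
  bottom flange: d = -12.64089 cm → contributes +9868.036 cm⁴
  web: d = -0.04088805 cm → contributes +1419.537 cm⁴
  top flange: d = 12.55911 cm → contributes +9741.093 cm⁴
  hole: d = -12.64089 cm → contributes −80.34035 cm⁴
Total I = 20948.33 cm⁴.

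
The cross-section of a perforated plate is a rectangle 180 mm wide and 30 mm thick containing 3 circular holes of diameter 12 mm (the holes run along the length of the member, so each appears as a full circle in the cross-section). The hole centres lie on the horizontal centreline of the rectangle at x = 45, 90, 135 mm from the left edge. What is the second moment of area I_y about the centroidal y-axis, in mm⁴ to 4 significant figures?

I_y ≈ 1.412 × 10⁷ mm⁴

Treat the section as a set of non-overlapping primitives; coordinates are from the bounding-box lower-left.
Plate: 180 × 30, A = 5 400 mm², x = 90 mm, Ī = 14 580 000 mm⁴.
Hole 1 (subtracted): ⌀12, A = 113.097 mm², x = 45 mm, Ī = 1017.88 mm⁴.
Hole 2 (subtracted): ⌀12, A = 113.097 mm², x = 90 mm, Ī = 1017.88 mm⁴.
Hole 3 (subtracted): ⌀12, A = 113.097 mm², x = 135 mm, Ī = 1017.88 mm⁴.
By symmetry the centroid is at mid-width, x̄ = 90 mm.
Transfer each piece to the centroidal y-axis using Ī + A·d² with d = x − 90:
  plate: d = 0 mm → contributes +14 580 000 mm⁴
  hole 1: d = -45 mm → contributes −230 040 mm⁴
  hole 2: d = 0 mm → contributes −1017.88 mm⁴
  hole 3: d = 45 mm → contributes −230 040 mm⁴
Total I = 14 118 902 mm⁴.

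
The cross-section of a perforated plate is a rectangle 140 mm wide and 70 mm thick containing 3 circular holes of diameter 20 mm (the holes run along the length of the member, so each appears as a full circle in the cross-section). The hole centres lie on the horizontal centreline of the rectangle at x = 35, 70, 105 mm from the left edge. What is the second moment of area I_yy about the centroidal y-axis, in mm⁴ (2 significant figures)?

Break the section into simple shapes (no overlaps), measuring from the bottom-left corner of the bounding box.
Plate: 140 × 70, A = 9 800 mm², x = 70 mm, Ī = 16 006 667 mm⁴.
Hole 1 (subtracted): ⌀20, A = 314.2 mm², x = 35 mm, Ī = 7 854 mm⁴.
Hole 2 (subtracted): ⌀20, A = 314.2 mm², x = 70 mm, Ī = 7 854 mm⁴.
Hole 3 (subtracted): ⌀20, A = 314.2 mm², x = 105 mm, Ī = 7 854 mm⁴.
By symmetry the centroid is at mid-width, x̄ = 70 mm.
Transfer each piece to the centroidal y-axis using Ī + A·d² with d = x − 70:
  plate: d = 0 mm → contributes +16 006 667 mm⁴
  hole 1: d = -35 mm → contributes −392 699 mm⁴
  hole 2: d = 0 mm → contributes −7 854 mm⁴
  hole 3: d = 35 mm → contributes −392 699 mm⁴
Total I = 15 213 415 mm⁴.

I_yy ≈ 1.5 × 10⁷ mm⁴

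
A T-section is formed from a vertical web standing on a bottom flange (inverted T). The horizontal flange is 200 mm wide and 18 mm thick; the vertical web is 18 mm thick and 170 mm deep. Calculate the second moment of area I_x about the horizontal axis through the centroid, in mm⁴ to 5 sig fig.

I_x ≈ 2.2082 × 10⁷ mm⁴

Decompose the section into non-overlapping parts with the origin at the bottom-left of its bounding rectangle.
Flange: 200 × 18, A = 3 600 mm², y = 9 mm, Ī = 97 200 mm⁴.
Web: 18 × 170, A = 3 060 mm², y = 103 mm, Ī = 7 369 500 mm⁴.
Centroid: ȳ = ΣA·y / ΣA = 52.18919 mm.
Transfer each piece to the horizontal axis through the centroid using Ī + A·d² with d = y − 52.18919:
  flange: d = -43.18919 mm → contributes +6 812 302 mm⁴
  web: d = 50.81081 mm → contributes +15 269 620 mm⁴
Total I = 22 081 922 mm⁴.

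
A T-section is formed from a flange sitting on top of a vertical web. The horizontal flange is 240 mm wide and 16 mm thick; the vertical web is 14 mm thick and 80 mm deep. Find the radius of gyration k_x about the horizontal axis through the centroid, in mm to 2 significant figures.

k_x ≈ 23 mm

Decompose the section into non-overlapping parts with the origin at the bottom-left of its bounding rectangle.
Flange: 240 × 16, A = 3 840 mm², y = 88 mm, Ī = 81 920 mm⁴.
Web: 14 × 80, A = 1 120 mm², y = 40 mm, Ī = 597 333 mm⁴.
Centroid: ȳ = ΣA·y / ΣA = 77.16 mm.
Transfer each piece to the horizontal axis through the centroid using Ī + A·d² with d = y − 77.16:
  flange: d = 10.84 mm → contributes +533 034 mm⁴
  web: d = -37.16 mm → contributes +2 144 010 mm⁴
Total I = 2 677 044 mm⁴.
Radius of gyration: k = √(I/A) = √(2 677 044 / 4 960) = 23.23 mm.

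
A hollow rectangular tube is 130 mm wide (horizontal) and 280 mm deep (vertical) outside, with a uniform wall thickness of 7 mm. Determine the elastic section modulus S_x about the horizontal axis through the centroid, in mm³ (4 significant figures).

Treat the section as a set of non-overlapping primitives; coordinates are from the bounding-box lower-left.
Outer rectangle: 130 × 280, A = 36 400 mm², y = 140 mm, Ī = 237 813 333 mm⁴.
Inner void (subtracted): 116 × 266, A = 30 856 mm², y = 140 mm, Ī = 181 937 261 mm⁴.
By symmetry the centroid is at mid-height, ȳ = 140 mm.
All pieces are centred on the horizontal axis through the centroid, so I = ΣĪ (holes subtracted) = 55 876 072 mm⁴.
Extreme fibre distance c = 140 mm; S = I/c = 399 115 mm³.

S_x ≈ 3.991 × 10⁵ mm³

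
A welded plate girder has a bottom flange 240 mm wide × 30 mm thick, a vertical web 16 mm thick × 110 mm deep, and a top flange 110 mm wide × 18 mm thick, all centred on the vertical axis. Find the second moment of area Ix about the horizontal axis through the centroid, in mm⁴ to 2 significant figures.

Break the section into simple shapes (no overlaps), measuring from the bottom-left corner of the bounding box.
Bottom plate: 240 × 30, A = 7 200 mm², y = 15 mm, Ī = 540 000 mm⁴.
Web plate: 16 × 110, A = 1 760 mm², y = 85 mm, Ī = 1 774 667 mm⁴.
Top plate: 110 × 18, A = 1 980 mm², y = 149 mm, Ī = 53 460 mm⁴.
Centroid: ȳ = ΣA·y / ΣA = 50.51 mm.
Transfer each piece to the horizontal axis through the centroid using Ī + A·d² with d = y − 50.51:
  bottom plate: d = -35.51 mm → contributes +9 620 810 mm⁴
  web plate: d = 34.49 mm → contributes +3 867 842 mm⁴
  top plate: d = 98.49 mm → contributes +19 258 567 mm⁴
Total I = 32 747 220 mm⁴.

Ix ≈ 3.3 × 10⁷ mm⁴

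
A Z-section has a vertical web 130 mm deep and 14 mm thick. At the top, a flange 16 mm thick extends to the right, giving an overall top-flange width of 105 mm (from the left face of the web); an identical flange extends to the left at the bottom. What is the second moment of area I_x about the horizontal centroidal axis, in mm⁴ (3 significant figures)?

I_x ≈ 1.21 × 10⁷ mm⁴

Treat the section as a set of non-overlapping primitives; coordinates are from the bounding-box lower-left.
Web: 14 × 130, A = 1 820 mm², y = 65 mm, Ī = 2 563 167 mm⁴.
Top flange (beyond web): 91 × 16, A = 1 456 mm², y = 122 mm, Ī = 31 061 mm⁴.
Bottom flange (beyond web): 91 × 16, A = 1 456 mm², y = 8 mm, Ī = 31 061 mm⁴.
Centroid: ȳ = ΣA·y / ΣA = 65 mm.
Transfer each piece to the horizontal centroidal axis using Ī + A·d² with d = y − 65:
  web: d = 0 mm → contributes +2 563 167 mm⁴
  top flange (beyond web): d = 57 mm → contributes +4 761 605 mm⁴
  bottom flange (beyond web): d = -57 mm → contributes +4 761 605 mm⁴
Total I = 12 086 377 mm⁴.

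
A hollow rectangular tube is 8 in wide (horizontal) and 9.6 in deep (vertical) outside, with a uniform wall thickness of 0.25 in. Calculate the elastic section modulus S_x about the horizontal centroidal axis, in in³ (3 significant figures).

S_x ≈ 24.8 in³

Break the section into simple shapes (no overlaps), measuring from the bottom-left corner of the bounding box.
Outer rectangle: 8 × 9.6, A = 76.8 in², y = 4.8 in, Ī = 589.82 in⁴.
Inner void (subtracted): 7.5 × 9.1, A = 68.25 in², y = 4.8 in, Ī = 470.98 in⁴.
By symmetry the centroid is at mid-height, ȳ = 4.8 in.
All pieces are centred on the horizontal centroidal axis, so I = ΣĪ (holes subtracted) = 118.84 in⁴.
Extreme fibre distance c = 4.8 in; S = I/c = 24.759 in³.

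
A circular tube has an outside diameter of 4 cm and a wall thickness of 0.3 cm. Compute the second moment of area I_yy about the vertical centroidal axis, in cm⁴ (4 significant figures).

Treat the section as a set of non-overlapping primitives; coordinates are from the bounding-box lower-left.
Outer circle: ⌀4, A = 12.5664 cm², x = 2 cm, Ī = 12.5664 cm⁴.
Bore (subtracted): ⌀3.4, A = 9.0792 cm², x = 2 cm, Ī = 6.55972 cm⁴.
By symmetry the centroid is at mid-width, x̄ = 2 cm.
All pieces are centred on the vertical centroidal axis, so I = ΣĪ (holes subtracted) = 6.00665 cm⁴.

I_yy ≈ 6.007 cm⁴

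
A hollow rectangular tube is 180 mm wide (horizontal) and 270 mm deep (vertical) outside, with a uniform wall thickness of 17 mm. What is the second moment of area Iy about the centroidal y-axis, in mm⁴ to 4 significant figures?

Split into non-overlapping primitives; take the origin at the lower-left of the bounding box.
Outer rectangle: 180 × 270, A = 48 600 mm², x = 90 mm, Ī = 131 220 000 mm⁴.
Inner void (subtracted): 146 × 236, A = 34 456 mm², x = 90 mm, Ī = 61 205 341 mm⁴.
By symmetry the centroid is at mid-width, x̄ = 90 mm.
All pieces are centred on the centroidal y-axis, so I = ΣĪ (holes subtracted) = 70 014 659 mm⁴.

Iy ≈ 7.001 × 10⁷ mm⁴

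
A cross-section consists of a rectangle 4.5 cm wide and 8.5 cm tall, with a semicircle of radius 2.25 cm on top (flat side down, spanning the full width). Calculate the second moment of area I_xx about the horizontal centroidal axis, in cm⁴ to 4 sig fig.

I_xx ≈ 411.5 cm⁴

Break the section into simple shapes (no overlaps), measuring from the bottom-left corner of the bounding box.
Rectangular body: 4.5 × 8.5, A = 38.25 cm², y = 4.25 cm, Ī = 230.297 cm⁴.
Semicircular cap: semicircle r = 2.25, A = 7.95216 cm², y = 9.45493 cm, Ī = 2.81295 cm⁴.
Centroid: ȳ = ΣA·y / ΣA = 5.14585 cm.
Transfer each piece to the horizontal centroidal axis using Ī + A·d² with d = y − 5.14585:
  rectangular body: d = -0.895855 cm → contributes +260.995 cm⁴
  semicircular cap: d = 4.30908 cm → contributes +150.47 cm⁴
Total I = 411.464 cm⁴.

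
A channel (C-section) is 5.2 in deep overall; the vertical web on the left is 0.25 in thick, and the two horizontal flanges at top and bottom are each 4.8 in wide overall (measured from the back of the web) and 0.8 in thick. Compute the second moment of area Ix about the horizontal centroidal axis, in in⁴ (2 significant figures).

Break the section into simple shapes (no overlaps), measuring from the bottom-left corner of the bounding box.
Web: 0.25 × 5.2, A = 1.3 in², y = 2.6 in, Ī = 2.929 in⁴.
Top flange (beyond web): 4.55 × 0.8, A = 3.64 in², y = 4.8 in, Ī = 0.1941 in⁴.
Bottom flange (beyond web): 4.55 × 0.8, A = 3.64 in², y = 0.4 in, Ī = 0.1941 in⁴.
By symmetry the centroid is at mid-height, ȳ = 2.6 in.
Transfer each piece to the horizontal centroidal axis using Ī + A·d² with d = y − 2.6:
  web: d = 0 in → contributes +2.929 in⁴
  top flange (beyond web): d = 2.2 in → contributes +17.81 in⁴
  bottom flange (beyond web): d = -2.2 in → contributes +17.81 in⁴
Total I = 38.55 in⁴.

Ix ≈ 39 in⁴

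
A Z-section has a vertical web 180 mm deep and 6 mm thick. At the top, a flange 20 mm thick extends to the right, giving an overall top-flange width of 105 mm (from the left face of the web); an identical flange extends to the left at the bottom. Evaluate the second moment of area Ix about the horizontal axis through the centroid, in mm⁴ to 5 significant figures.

Break the section into simple shapes (no overlaps), measuring from the bottom-left corner of the bounding box.
Web: 6 × 180, A = 1 080 mm², y = 90 mm, Ī = 2 916 000 mm⁴.
Top flange (beyond web): 99 × 20, A = 1 980 mm², y = 170 mm, Ī = 66 000 mm⁴.
Bottom flange (beyond web): 99 × 20, A = 1 980 mm², y = 10 mm, Ī = 66 000 mm⁴.
Centroid: ȳ = ΣA·y / ΣA = 90 mm.
Transfer each piece to the horizontal axis through the centroid using Ī + A·d² with d = y − 90:
  web: d = 0 mm → contributes +2 916 000 mm⁴
  top flange (beyond web): d = 80 mm → contributes +12 738 000 mm⁴
  bottom flange (beyond web): d = -80 mm → contributes +12 738 000 mm⁴
Total I = 28 392 000 mm⁴.

Ix ≈ 2.8392 × 10⁷ mm⁴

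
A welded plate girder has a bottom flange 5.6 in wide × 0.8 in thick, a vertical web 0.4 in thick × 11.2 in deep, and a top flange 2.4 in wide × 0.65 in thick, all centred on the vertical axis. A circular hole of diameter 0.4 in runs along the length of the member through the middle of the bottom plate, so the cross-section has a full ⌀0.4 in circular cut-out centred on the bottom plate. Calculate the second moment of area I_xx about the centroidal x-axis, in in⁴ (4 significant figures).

Break the section into simple shapes (no overlaps), measuring from the bottom-left corner of the bounding box.
Bottom plate: 5.6 × 0.8, A = 4.48 in², y = 0.4 in, Ī = 0.238933 in⁴.
Web plate: 0.4 × 11.2, A = 4.48 in², y = 6.4 in, Ī = 46.8309 in⁴.
Top plate: 2.4 × 0.65, A = 1.56 in², y = 12.325 in, Ī = 0.054925 in⁴.
Hole (subtracted): ⌀0.4, A = 0.125664 in², y = 0.4 in, Ī = 0.00125664 in⁴.
Centroid: ȳ = ΣA·y / ΣA = 4.77575 in.
Transfer each piece to the centroidal x-axis using Ī + A·d² with d = y − 4.77575:
  bottom plate: d = -4.37575 in → contributes +86.0183 in⁴
  web plate: d = 1.62425 in → contributes +58.65 in⁴
  top plate: d = 7.54925 in → contributes +88.9612 in⁴
  hole: d = -4.37575 in → contributes −2.40736 in⁴
Total I = 231.222 in⁴.

I_xx ≈ 231.2 in⁴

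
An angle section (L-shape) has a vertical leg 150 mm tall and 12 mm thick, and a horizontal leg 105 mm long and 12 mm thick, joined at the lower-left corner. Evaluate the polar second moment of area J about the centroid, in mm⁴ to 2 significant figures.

Break the section into simple shapes (no overlaps), measuring from the bottom-left corner of the bounding box.
Vertical leg: 12 × 150, A = 1 800 mm², y = 75 mm, Ī = 3 375 000 mm⁴.
Horizontal leg (remainder): 93 × 12, A = 1 116 mm², y = 6 mm, Ī = 13 392 mm⁴.
Centroid: ȳ = ΣA·y / ΣA = 48.59 mm.
Transfer each piece to the centroidal x-axis using Ī + A·d² with d = y − 48.59:
  vertical leg: d = 26.41 mm → contributes +4 630 232 mm⁴
  horizontal leg (remainder): d = -42.59 mm → contributes +2 037 960 mm⁴
Total I = 6 668 192 mm⁴.
For the y-axis: x̄ = 26.09 mm.
Repeating about the centroidal y-axis gives I_y = 2 724 707 mm⁴.
Polar second moment: J = I_x + I_y = 9 392 899 mm⁴.

J ≈ 9.4 × 10⁶ mm⁴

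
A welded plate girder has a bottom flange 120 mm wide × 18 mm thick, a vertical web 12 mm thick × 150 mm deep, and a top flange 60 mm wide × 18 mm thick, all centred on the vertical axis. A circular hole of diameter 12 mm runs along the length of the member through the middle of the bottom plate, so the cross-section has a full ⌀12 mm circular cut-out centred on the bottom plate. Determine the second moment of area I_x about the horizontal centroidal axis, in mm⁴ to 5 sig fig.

I_x ≈ 2.4186 × 10⁷ mm⁴

Split into non-overlapping primitives; take the origin at the lower-left of the bounding box.
Bottom plate: 120 × 18, A = 2 160 mm², y = 9 mm, Ī = 58 320 mm⁴.
Web plate: 12 × 150, A = 1 800 mm², y = 93 mm, Ī = 3 375 000 mm⁴.
Top plate: 60 × 18, A = 1 080 mm², y = 177 mm, Ī = 29 160 mm⁴.
Hole (subtracted): ⌀12, A = 113.0973 mm², y = 9 mm, Ī = 1017.876 mm⁴.
Centroid: ȳ = ΣA·y / ΣA = 76.51503 mm.
Transfer each piece to the horizontal centroidal axis using Ī + A·d² with d = y − 76.51503:
  bottom plate: d = -67.51503 mm → contributes +9 904 204 mm⁴
  web plate: d = 16.48497 mm → contributes +3 864 157 mm⁴
  top plate: d = 100.485 mm → contributes +10 934 167 mm⁴
  hole: d = -67.51503 mm → contributes −516547.2 mm⁴
Total I = 24 185 981 mm⁴.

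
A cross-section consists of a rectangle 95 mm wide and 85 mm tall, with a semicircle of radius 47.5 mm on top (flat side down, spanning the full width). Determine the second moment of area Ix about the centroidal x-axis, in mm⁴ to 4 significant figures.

Break the section into simple shapes (no overlaps), measuring from the bottom-left corner of the bounding box.
Rectangular body: 95 × 85, A = 8 075 mm², y = 42.5 mm, Ī = 4 861 823 mm⁴.
Semicircular cap: semicircle r = 47.5, A = 3544.11 mm², y = 105.16 mm, Ī = 558 736 mm⁴.
Centroid: ȳ = ΣA·y / ΣA = 61.6127 mm.
Transfer each piece to the centroidal x-axis using Ī + A·d² with d = y − 61.6127:
  rectangular body: d = -19.1127 mm → contributes +7 811 583 mm⁴
  semicircular cap: d = 43.5469 mm → contributes +7 279 553 mm⁴
Total I = 15 091 136 mm⁴.

Ix ≈ 1.509 × 10⁷ mm⁴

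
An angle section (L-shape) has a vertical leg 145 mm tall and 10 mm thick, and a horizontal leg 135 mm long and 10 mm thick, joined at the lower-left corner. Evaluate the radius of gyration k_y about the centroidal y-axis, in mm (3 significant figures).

k_y ≈ 41.7 mm

Decompose the section into non-overlapping parts with the origin at the bottom-left of its bounding rectangle.
Vertical leg: 10 × 145, A = 1 450 mm², x = 5 mm, Ī = 12 083 mm⁴.
Horizontal leg (remainder): 125 × 10, A = 1 250 mm², x = 72.5 mm, Ī = 1 627 604 mm⁴.
Centroid: x̄ = ΣA·x / ΣA = 36.25 mm.
Transfer each piece to the centroidal y-axis using Ī + A·d² with d = x − 36.25:
  vertical leg: d = -31.25 mm → contributes +1 428 099 mm⁴
  horizontal leg (remainder): d = 36.25 mm → contributes +3 270 182 mm⁴
Total I = 4 698 281 mm⁴.
Radius of gyration: k = √(I/A) = √(4 698 281 / 2 700) = 41.715 mm.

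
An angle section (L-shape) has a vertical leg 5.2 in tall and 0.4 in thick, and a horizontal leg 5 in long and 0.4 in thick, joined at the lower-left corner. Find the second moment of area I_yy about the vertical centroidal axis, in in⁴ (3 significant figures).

Split into non-overlapping primitives; take the origin at the lower-left of the bounding box.
Vertical leg: 0.4 × 5.2, A = 2.08 in², x = 0.2 in, Ī = 0.027733 in⁴.
Horizontal leg (remainder): 4.6 × 0.4, A = 1.84 in², x = 2.7 in, Ī = 3.2445 in⁴.
Centroid: x̄ = ΣA·x / ΣA = 1.3735 in.
Transfer each piece to the vertical centroidal axis using Ī + A·d² with d = x − 1.3735:
  vertical leg: d = -1.1735 in → contributes +2.892 in⁴
  horizontal leg (remainder): d = 1.3265 in → contributes +6.4824 in⁴
Total I = 9.3743 in⁴.

I_yy ≈ 9.37 in⁴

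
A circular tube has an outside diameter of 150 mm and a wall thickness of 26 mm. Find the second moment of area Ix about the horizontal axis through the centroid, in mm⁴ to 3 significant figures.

Split into non-overlapping primitives; take the origin at the lower-left of the bounding box.
Outer circle: ⌀150, A = 17 671 mm², y = 75 mm, Ī = 24 850 489 mm⁴.
Bore (subtracted): ⌀98, A = 7 543 mm², y = 75 mm, Ī = 4 527 664 mm⁴.
By symmetry the centroid is at mid-height, ȳ = 75 mm.
All pieces are centred on the horizontal axis through the centroid, so I = ΣĪ (holes subtracted) = 20 322 825 mm⁴.

Ix ≈ 2.03 × 10⁷ mm⁴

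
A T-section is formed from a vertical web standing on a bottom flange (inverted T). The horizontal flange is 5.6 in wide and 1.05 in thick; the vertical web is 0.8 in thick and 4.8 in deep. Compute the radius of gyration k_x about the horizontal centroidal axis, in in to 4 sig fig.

k_x ≈ 1.691 in

Decompose the section into non-overlapping parts with the origin at the bottom-left of its bounding rectangle.
Flange: 5.6 × 1.05, A = 5.88 in², y = 0.525 in, Ī = 0.540225 in⁴.
Web: 0.8 × 4.8, A = 3.84 in², y = 3.45 in, Ī = 7.3728 in⁴.
Centroid: ȳ = ΣA·y / ΣA = 1.68056 in.
Transfer each piece to the horizontal centroidal axis using Ī + A·d² with d = y − 1.68056:
  flange: d = -1.15556 in → contributes +8.39184 in⁴
  web: d = 1.76944 in → contributes +19.3956 in⁴
Total I = 27.7874 in⁴.
Radius of gyration: k = √(I/A) = √(27.7874 / 9.72) = 1.6908 in.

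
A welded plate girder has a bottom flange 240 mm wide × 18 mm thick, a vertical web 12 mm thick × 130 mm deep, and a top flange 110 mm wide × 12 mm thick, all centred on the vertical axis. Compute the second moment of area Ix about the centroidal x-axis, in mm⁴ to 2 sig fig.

Break the section into simple shapes (no overlaps), measuring from the bottom-left corner of the bounding box.
Bottom plate: 240 × 18, A = 4 320 mm², y = 9 mm, Ī = 116 640 mm⁴.
Web plate: 12 × 130, A = 1 560 mm², y = 83 mm, Ī = 2 197 000 mm⁴.
Top plate: 110 × 12, A = 1 320 mm², y = 154 mm, Ī = 15 840 mm⁴.
Centroid: ȳ = ΣA·y / ΣA = 51.62 mm.
Transfer each piece to the centroidal x-axis using Ī + A·d² with d = y − 51.62:
  bottom plate: d = -42.62 mm → contributes +7 962 539 mm⁴
  web plate: d = 31.38 mm → contributes +3 733 465 mm⁴
  top plate: d = 102.4 mm → contributes +13 852 538 mm⁴
Total I = 25 548 542 mm⁴.

Ix ≈ 2.6 × 10⁷ mm⁴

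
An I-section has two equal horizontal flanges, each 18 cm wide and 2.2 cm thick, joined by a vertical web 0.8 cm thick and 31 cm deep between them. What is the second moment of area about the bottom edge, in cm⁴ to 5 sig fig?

I_base ≈ 5.6425 × 10⁴ cm⁴

Treat the section as a set of non-overlapping primitives; coordinates are from the bounding-box lower-left.
Bottom flange: 18 × 2.2, A = 39.6 cm², y = 1.1 cm, Ī = 15.972 cm⁴.
Web: 0.8 × 31, A = 24.8 cm², y = 17.7 cm, Ī = 1986.067 cm⁴.
Top flange: 18 × 2.2, A = 39.6 cm², y = 34.3 cm, Ī = 15.972 cm⁴.
Transfer each piece to a horizontal axis along the bottom face using Ī + A·d² with d = y − 0:
  bottom flange: d = 1.1 cm → contributes +63.888 cm⁴
  web: d = 17.7 cm → contributes +9755.659 cm⁴
  top flange: d = 34.3 cm → contributes +46604.98 cm⁴
Total I = 56424.52 cm⁴.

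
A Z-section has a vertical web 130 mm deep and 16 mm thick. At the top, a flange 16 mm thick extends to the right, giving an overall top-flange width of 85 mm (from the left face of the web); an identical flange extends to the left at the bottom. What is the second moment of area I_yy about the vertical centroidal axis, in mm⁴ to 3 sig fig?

Break the section into simple shapes (no overlaps), measuring from the bottom-left corner of the bounding box.
Web: 16 × 130, A = 2 080 mm², x = 77 mm, Ī = 44 373 mm⁴.
Top flange (beyond web): 69 × 16, A = 1 104 mm², x = 119.5 mm, Ī = 438 012 mm⁴.
Bottom flange (beyond web): 69 × 16, A = 1 104 mm², x = 34.5 mm, Ī = 438 012 mm⁴.
Centroid: x̄ = ΣA·x / ΣA = 77 mm.
Transfer each piece to the vertical centroidal axis using Ī + A·d² with d = x − 77:
  web: d = 0 mm → contributes +44 373 mm⁴
  top flange (beyond web): d = 42.5 mm → contributes +2 432 112 mm⁴
  bottom flange (beyond web): d = -42.5 mm → contributes +2 432 112 mm⁴
Total I = 4 908 597 mm⁴.

I_yy ≈ 4.91 × 10⁶ mm⁴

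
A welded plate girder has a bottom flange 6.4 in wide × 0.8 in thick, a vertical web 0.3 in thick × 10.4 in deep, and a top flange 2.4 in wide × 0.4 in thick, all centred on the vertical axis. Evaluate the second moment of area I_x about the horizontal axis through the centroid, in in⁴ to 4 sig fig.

I_x ≈ 157.0 in⁴

Treat the section as a set of non-overlapping primitives; coordinates are from the bounding-box lower-left.
Bottom plate: 6.4 × 0.8, A = 5.12 in², y = 0.4 in, Ī = 0.273067 in⁴.
Web plate: 0.3 × 10.4, A = 3.12 in², y = 6 in, Ī = 28.1216 in⁴.
Top plate: 2.4 × 0.4, A = 0.96 in², y = 11.4 in, Ī = 0.0128 in⁴.
Centroid: ȳ = ΣA·y / ΣA = 3.44696 in.
Transfer each piece to the horizontal axis through the centroid using Ī + A·d² with d = y − 3.44696:
  bottom plate: d = -3.04696 in → contributes +47.8069 in⁴
  web plate: d = 2.55304 in → contributes +48.4579 in⁴
  top plate: d = 7.95304 in → contributes +60.7337 in⁴
Total I = 156.998 in⁴.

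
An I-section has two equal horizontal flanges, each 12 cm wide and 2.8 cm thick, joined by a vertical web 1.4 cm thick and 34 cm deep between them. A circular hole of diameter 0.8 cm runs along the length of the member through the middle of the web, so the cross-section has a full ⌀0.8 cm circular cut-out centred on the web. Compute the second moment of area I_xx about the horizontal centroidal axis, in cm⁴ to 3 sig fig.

Decompose the section into non-overlapping parts with the origin at the bottom-left of its bounding rectangle.
Bottom flange: 12 × 2.8, A = 33.6 cm², y = 1.4 cm, Ī = 21.952 cm⁴.
Web: 1.4 × 34, A = 47.6 cm², y = 19.8 cm, Ī = 4585.5 cm⁴.
Top flange: 12 × 2.8, A = 33.6 cm², y = 38.2 cm, Ī = 21.952 cm⁴.
Hole (subtracted): ⌀0.8, A = 0.50265 cm², y = 19.8 cm, Ī = 0.020106 cm⁴.
By symmetry the centroid is at mid-height, ȳ = 19.8 cm.
Transfer each piece to the horizontal centroidal axis using Ī + A·d² with d = y − 19.8:
  bottom flange: d = -18.4 cm → contributes +11 398 cm⁴
  web: d = 0 cm → contributes +4585.5 cm⁴
  top flange: d = 18.4 cm → contributes +11 398 cm⁴
  hole: d = 0 cm → contributes −0.020106 cm⁴
Total I = 27 381 cm⁴.

I_xx ≈ 2.74 × 10⁴ cm⁴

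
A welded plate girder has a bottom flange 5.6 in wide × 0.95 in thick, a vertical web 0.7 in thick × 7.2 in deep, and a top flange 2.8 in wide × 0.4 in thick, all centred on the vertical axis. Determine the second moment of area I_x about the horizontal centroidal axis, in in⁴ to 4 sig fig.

Treat the section as a set of non-overlapping primitives; coordinates are from the bounding-box lower-left.
Bottom plate: 5.6 × 0.95, A = 5.32 in², y = 0.475 in, Ī = 0.400108 in⁴.
Web plate: 0.7 × 7.2, A = 5.04 in², y = 4.55 in, Ī = 21.7728 in⁴.
Top plate: 2.8 × 0.4, A = 1.12 in², y = 8.35 in, Ī = 0.0149333 in⁴.
Centroid: ȳ = ΣA·y / ΣA = 3.03232 in.
Transfer each piece to the horizontal centroidal axis using Ī + A·d² with d = y − 3.03232:
  bottom plate: d = -2.55732 in → contributes +35.1922 in⁴
  web plate: d = 1.51768 in → contributes +33.3817 in⁴
  top plate: d = 5.31768 in → contributes +31.686 in⁴
Total I = 100.26 in⁴.

I_x ≈ 100.3 in⁴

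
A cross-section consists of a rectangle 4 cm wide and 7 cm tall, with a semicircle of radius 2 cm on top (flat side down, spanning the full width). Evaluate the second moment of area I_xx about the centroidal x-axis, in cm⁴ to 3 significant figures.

I_xx ≈ 213 cm⁴

Split into non-overlapping primitives; take the origin at the lower-left of the bounding box.
Rectangular body: 4 × 7, A = 28 cm², y = 3.5 cm, Ī = 114.33 cm⁴.
Semicircular cap: semicircle r = 2, A = 6.2832 cm², y = 7.8488 cm, Ī = 1.7561 cm⁴.
Centroid: ȳ = ΣA·y / ΣA = 4.297 cm.
Transfer each piece to the centroidal x-axis using Ī + A·d² with d = y − 4.297:
  rectangular body: d = -0.79702 cm → contributes +132.12 cm⁴
  semicircular cap: d = 3.5518 cm → contributes +81.02 cm⁴
Total I = 213.14 cm⁴.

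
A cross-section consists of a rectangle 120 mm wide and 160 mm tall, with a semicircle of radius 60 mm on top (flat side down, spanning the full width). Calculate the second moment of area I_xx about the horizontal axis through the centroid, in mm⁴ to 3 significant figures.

Break the section into simple shapes (no overlaps), measuring from the bottom-left corner of the bounding box.
Rectangular body: 120 × 160, A = 19 200 mm², y = 80 mm, Ī = 40 960 000 mm⁴.
Semicircular cap: semicircle r = 60, A = 5654.9 mm², y = 185.46 mm, Ī = 1 422 450 mm⁴.
Centroid: ȳ = ΣA·y / ΣA = 103.99 mm.
Transfer each piece to the horizontal axis through the centroid using Ī + A·d² with d = y − 103.99:
  rectangular body: d = -23.995 mm → contributes +52 014 474 mm⁴
  semicircular cap: d = 81.47 mm → contributes +38 955 767 mm⁴
Total I = 90 970 242 mm⁴.

I_xx ≈ 9.10 × 10⁷ mm⁴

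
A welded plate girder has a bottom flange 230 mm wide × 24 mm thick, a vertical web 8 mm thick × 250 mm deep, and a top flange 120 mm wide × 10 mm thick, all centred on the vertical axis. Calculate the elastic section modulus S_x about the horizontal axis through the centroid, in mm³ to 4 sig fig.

S_x ≈ 4.575 × 10⁵ mm³

Break the section into simple shapes (no overlaps), measuring from the bottom-left corner of the bounding box.
Bottom plate: 230 × 24, A = 5 520 mm², y = 12 mm, Ī = 264 960 mm⁴.
Web plate: 8 × 250, A = 2 000 mm², y = 149 mm, Ī = 10 416 667 mm⁴.
Top plate: 120 × 10, A = 1 200 mm², y = 279 mm, Ī = 10 000 mm⁴.
Centroid: ȳ = ΣA·y / ΣA = 80.1651 mm.
Transfer each piece to the horizontal axis through the centroid using Ī + A·d² with d = y − 80.1651:
  bottom plate: d = -68.1651 mm → contributes +25 913 563 mm⁴
  web plate: d = 68.8349 mm → contributes +19 893 143 mm⁴
  top plate: d = 198.835 mm → contributes +47 452 363 mm⁴
Total I = 93 259 069 mm⁴.
Extreme fibre distance c = 203.835 mm; S = I/c = 457 523 mm³.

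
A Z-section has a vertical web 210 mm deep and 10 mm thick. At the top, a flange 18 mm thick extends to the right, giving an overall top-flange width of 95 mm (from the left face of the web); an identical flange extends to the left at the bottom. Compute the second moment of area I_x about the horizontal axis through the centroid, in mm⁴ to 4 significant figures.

Split into non-overlapping primitives; take the origin at the lower-left of the bounding box.
Web: 10 × 210, A = 2 100 mm², y = 105 mm, Ī = 7 717 500 mm⁴.
Top flange (beyond web): 85 × 18, A = 1 530 mm², y = 201 mm, Ī = 41 310 mm⁴.
Bottom flange (beyond web): 85 × 18, A = 1 530 mm², y = 9 mm, Ī = 41 310 mm⁴.
Centroid: ȳ = ΣA·y / ΣA = 105 mm.
Transfer each piece to the horizontal axis through the centroid using Ī + A·d² with d = y − 105:
  web: d = 0 mm → contributes +7 717 500 mm⁴
  top flange (beyond web): d = 96 mm → contributes +14 141 790 mm⁴
  bottom flange (beyond web): d = -96 mm → contributes +14 141 790 mm⁴
Total I = 36 001 080 mm⁴.

I_x ≈ 3.600 × 10⁷ mm⁴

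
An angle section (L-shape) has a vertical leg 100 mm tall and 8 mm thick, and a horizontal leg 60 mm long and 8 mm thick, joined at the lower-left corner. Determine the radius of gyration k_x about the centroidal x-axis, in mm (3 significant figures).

k_x ≈ 32.0 mm

Decompose the section into non-overlapping parts with the origin at the bottom-left of its bounding rectangle.
Vertical leg: 8 × 100, A = 800 mm², y = 50 mm, Ī = 666 667 mm⁴.
Horizontal leg (remainder): 52 × 8, A = 416 mm², y = 4 mm, Ī = 2218.7 mm⁴.
Centroid: ȳ = ΣA·y / ΣA = 34.263 mm.
Transfer each piece to the centroidal x-axis using Ī + A·d² with d = y − 34.263:
  vertical leg: d = 15.737 mm → contributes +864 785 mm⁴
  horizontal leg (remainder): d = -30.263 mm → contributes +383 216 mm⁴
Total I = 1 248 001 mm⁴.
Radius of gyration: k = √(I/A) = √(1 248 001 / 1 216) = 32.036 mm.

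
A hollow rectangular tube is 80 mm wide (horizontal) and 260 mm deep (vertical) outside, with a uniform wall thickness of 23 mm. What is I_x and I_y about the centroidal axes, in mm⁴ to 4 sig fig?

Split into non-overlapping primitives; take the origin at the lower-left of the bounding box.
Outer rectangle: 80 × 260, A = 20 800 mm², y = 130 mm, Ī = 117 173 333 mm⁴.
Inner void (subtracted): 34 × 214, A = 7 276 mm², y = 130 mm, Ī = 27 767 641 mm⁴.
By symmetry the centroid is at mid-height, ȳ = 130 mm.
All pieces are centred on the centroidal x-axis, so I = ΣĪ (holes subtracted) = 89 405 692 mm⁴.
Repeating about the centroidal y-axis gives I_y = 10 392 412 mm⁴.

I_x ≈ 8.941 × 10⁷ mm⁴, I_y ≈ 1.039 × 10⁷ mm⁴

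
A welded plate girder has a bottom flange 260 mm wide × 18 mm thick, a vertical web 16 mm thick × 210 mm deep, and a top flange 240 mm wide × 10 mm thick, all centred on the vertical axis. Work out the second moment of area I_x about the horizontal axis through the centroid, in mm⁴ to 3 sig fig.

Split into non-overlapping primitives; take the origin at the lower-left of the bounding box.
Bottom plate: 260 × 18, A = 4 680 mm², y = 9 mm, Ī = 126 360 mm⁴.
Web plate: 16 × 210, A = 3 360 mm², y = 123 mm, Ī = 12 348 000 mm⁴.
Top plate: 240 × 10, A = 2 400 mm², y = 233 mm, Ī = 20 000 mm⁴.
Centroid: ȳ = ΣA·y / ΣA = 97.184 mm.
Transfer each piece to the horizontal axis through the centroid using Ī + A·d² with d = y − 97.184:
  bottom plate: d = -88.184 mm → contributes +36 519 920 mm⁴
  web plate: d = 25.816 mm → contributes +14 587 341 mm⁴
  top plate: d = 135.82 mm → contributes +44 290 426 mm⁴
Total I = 95 397 687 mm⁴.

I_x ≈ 9.54 × 10⁷ mm⁴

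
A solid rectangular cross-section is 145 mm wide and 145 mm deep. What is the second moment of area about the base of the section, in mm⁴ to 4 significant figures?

I_base ≈ 1.474 × 10⁸ mm⁴

The section: 145 × 145, A = 21 025 mm², y = 72.5 mm, Ī = 36 837 552 mm⁴.
Transfer it to a horizontal axis along the bottom face using Ī + A·d² with d = y − 0:
  the section: d = 72.5 mm → contributes +147 350 208 mm⁴
Total I = 147 350 208 mm⁴.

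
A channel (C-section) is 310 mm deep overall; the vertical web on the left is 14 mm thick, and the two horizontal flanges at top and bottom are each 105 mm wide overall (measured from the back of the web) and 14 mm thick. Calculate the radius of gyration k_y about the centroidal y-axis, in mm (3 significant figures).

Treat the section as a set of non-overlapping primitives; coordinates are from the bounding-box lower-left.
Web: 14 × 310, A = 4 340 mm², x = 7 mm, Ī = 70 887 mm⁴.
Top flange (beyond web): 91 × 14, A = 1 274 mm², x = 59.5 mm, Ī = 879 166 mm⁴.
Bottom flange (beyond web): 91 × 14, A = 1 274 mm², x = 59.5 mm, Ī = 879 166 mm⁴.
Centroid: x̄ = ΣA·x / ΣA = 26.421 mm.
Transfer each piece to the centroidal y-axis using Ī + A·d² with d = x − 26.421:
  web: d = -19.421 mm → contributes +1 707 782 mm⁴
  top flange (beyond web): d = 33.079 mm → contributes +2 273 225 mm⁴
  bottom flange (beyond web): d = 33.079 mm → contributes +2 273 225 mm⁴
Total I = 6 254 233 mm⁴.
Radius of gyration: k = √(I/A) = √(6 254 233 / 6 888) = 30.133 mm.

k_y ≈ 30.1 mm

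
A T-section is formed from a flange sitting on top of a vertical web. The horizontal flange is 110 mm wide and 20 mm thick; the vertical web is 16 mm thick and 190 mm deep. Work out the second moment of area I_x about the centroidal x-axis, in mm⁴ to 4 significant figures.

I_x ≈ 2.329 × 10⁷ mm⁴

Treat the section as a set of non-overlapping primitives; coordinates are from the bounding-box lower-left.
Flange: 110 × 20, A = 2 200 mm², y = 200 mm, Ī = 73333.3 mm⁴.
Web: 16 × 190, A = 3 040 mm², y = 95 mm, Ī = 9 145 333 mm⁴.
Centroid: ȳ = ΣA·y / ΣA = 139.084 mm.
Transfer each piece to the centroidal x-axis using Ī + A·d² with d = y − 139.084:
  flange: d = 60.916 mm → contributes +8 237 011 mm⁴
  web: d = -44.084 mm → contributes +15 053 258 mm⁴
Total I = 23 290 270 mm⁴.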